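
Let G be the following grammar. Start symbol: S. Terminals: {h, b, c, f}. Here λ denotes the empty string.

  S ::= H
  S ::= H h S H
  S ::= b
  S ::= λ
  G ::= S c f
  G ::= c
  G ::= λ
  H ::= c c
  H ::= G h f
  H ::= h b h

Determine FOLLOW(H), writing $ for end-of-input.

FIRST(S) = {λ, b, c, h}  (via H, H h S H)
FIRST(G) = {λ, b, c, h}  (via S c f)
FIRST(H) = {b, c, h}  (via G h f)
FOLLOW(S) includes $ since S is the start symbol.
FOLLOW(S): in S::=H h S H, S is followed by H with FIRST {b, c, h}; in G::=S c f, S is followed by c f with FIRST {c}. Thus FOLLOW(S) = {$, b, c, h}.
FOLLOW(G): in H::=G h f, G is followed by h f with FIRST {h}. Thus FOLLOW(G) = {h}.
FOLLOW(H): in S::=H, the suffix after H is empty, so FOLLOW(H) ⊇ FOLLOW(S) = {$, b, c, h}; in S::=H h S H (occurrence 1), H is followed by h S H with FIRST {h}; in S::=H h S H (occurrence 2), the suffix after H is empty, so FOLLOW(H) ⊇ FOLLOW(S) = {$, b, c, h}. Thus FOLLOW(H) = {$, b, c, h}.

{$, b, c, h}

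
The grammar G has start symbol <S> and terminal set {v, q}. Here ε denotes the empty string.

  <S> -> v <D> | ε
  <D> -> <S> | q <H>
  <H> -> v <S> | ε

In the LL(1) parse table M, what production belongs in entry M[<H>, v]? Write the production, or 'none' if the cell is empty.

<H> -> v <S>

FIRST(<S>): from <S>->v <D> we get {v}; from <S>->ε we get {ε}. So FIRST(<S>) = {ε, v}.
FIRST(<H>): from <H>->v <S> we get {v}; from <H>->ε we get {ε}. So FIRST(<H>) = {ε, v}.
FIRST(<D>): from <D>-><S> we get {ε, v}; from <D>->q <H> we get {q}. So FIRST(<D>) = {ε, q, v}.
FOLLOW(<S>) includes $ since <S> is the start symbol.
FOLLOW(<D>): in <S>->v <D>, the suffix after <D> is empty, so FOLLOW(<D>) ⊇ FOLLOW(<S>) = {$}. Thus FOLLOW(<D>) = {$}.
FOLLOW(<H>): in <D>->q <H>, the suffix after <H> is empty, so FOLLOW(<H>) ⊇ FOLLOW(<D>) = {$}. Thus FOLLOW(<H>) = {$}.
For <H> -> v <S>: FIRST(v <S>) = {v}, so it goes in M[<H>, t] for t ∈ {v}.
For <H> -> ε: FIRST(ε) = {ε}, so it goes in M[<H>, t] for t ∈ {}; since ε ∈ FIRST, also for every t ∈ FOLLOW(<H>) = {$}.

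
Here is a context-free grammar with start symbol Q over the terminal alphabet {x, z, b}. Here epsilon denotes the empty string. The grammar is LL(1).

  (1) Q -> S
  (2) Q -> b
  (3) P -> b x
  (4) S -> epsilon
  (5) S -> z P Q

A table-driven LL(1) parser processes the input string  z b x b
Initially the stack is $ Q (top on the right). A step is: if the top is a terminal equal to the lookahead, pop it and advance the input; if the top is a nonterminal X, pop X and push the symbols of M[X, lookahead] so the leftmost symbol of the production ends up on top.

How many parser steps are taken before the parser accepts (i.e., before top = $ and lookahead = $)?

     Stack    Input      Action
  1  $ Q      z b x b $  expand Q -> S
  2  $ S      z b x b $  expand S -> z P Q
  3  $ Q P z  z b x b $  match z
  4  $ Q P    b x b $    expand P -> b x
  5  $ Q x b  b x b $    match b
  6  $ Q x    x b $      match x
  7  $ Q      b $        expand Q -> b
  8  $ b      b $        match b
Accept reached after 8 steps.

8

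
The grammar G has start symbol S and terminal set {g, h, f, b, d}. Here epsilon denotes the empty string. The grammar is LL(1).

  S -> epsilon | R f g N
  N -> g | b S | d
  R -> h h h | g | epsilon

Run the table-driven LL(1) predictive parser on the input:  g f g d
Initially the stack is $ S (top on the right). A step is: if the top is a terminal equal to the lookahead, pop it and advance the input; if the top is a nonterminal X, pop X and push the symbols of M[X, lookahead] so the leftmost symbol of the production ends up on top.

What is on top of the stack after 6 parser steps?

step 1: stack=$ S  input=g f g d $  — expand S -> R f g N
step 2: stack=$ N g f R  input=g f g d $  — expand R -> g
step 3: stack=$ N g f g  input=g f g d $  — match g
step 4: stack=$ N g f  input=f g d $  — match f
step 5: stack=$ N g  input=g d $  — match g
step 6: stack=$ N  input=d $  — expand N -> d
Stack after step 6: $ d (top = d).

d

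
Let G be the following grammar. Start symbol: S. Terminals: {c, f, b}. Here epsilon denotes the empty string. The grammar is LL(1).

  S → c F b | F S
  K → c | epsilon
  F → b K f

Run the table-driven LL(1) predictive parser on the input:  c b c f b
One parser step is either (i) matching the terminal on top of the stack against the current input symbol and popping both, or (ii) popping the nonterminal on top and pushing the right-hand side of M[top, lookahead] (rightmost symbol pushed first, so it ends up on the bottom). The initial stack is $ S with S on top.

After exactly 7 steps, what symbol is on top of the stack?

b

     Stack      Input        Action
  1  $ S        c b c f b $  expand S → c F b
  2  $ b F c    c b c f b $  match c
  3  $ b F      b c f b $    expand F → b K f
  4  $ b f K b  b c f b $    match b
  5  $ b f K    c f b $      expand K → c
  6  $ b f c    c f b $      match c
  7  $ b f      f b $        match f
Stack after step 7: $ b (top = b).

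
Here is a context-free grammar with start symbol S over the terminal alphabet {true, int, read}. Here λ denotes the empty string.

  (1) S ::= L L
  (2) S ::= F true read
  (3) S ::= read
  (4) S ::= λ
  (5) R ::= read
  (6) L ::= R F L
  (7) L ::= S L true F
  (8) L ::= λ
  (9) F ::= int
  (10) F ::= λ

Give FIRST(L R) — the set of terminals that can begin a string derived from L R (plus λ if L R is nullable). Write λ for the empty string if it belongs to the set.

{int, read, true}

FIRST(R): from R::=read we get {read}. So FIRST(R) = {read}.
FIRST(F): from F::=int we get {int}; from F::=λ we get {λ}. So FIRST(F) = {λ, int}.
FIRST(S): from S::=L L we get {λ, int, read, true}; from S::=F true read we get {int, true}; from S::=read we get {read}; from S::=λ we get {λ}. So FIRST(S) = {λ, int, read, true}.
FIRST(L): from L::=R F L we get {read}; from L::=S L true F we get {int, read, true}; from L::=λ we get {λ}. So FIRST(L) = {λ, int, read, true}.
FIRST(L R): take FIRST of each symbol in turn, carrying on past any symbol whose FIRST contains λ; result {int, read, true}.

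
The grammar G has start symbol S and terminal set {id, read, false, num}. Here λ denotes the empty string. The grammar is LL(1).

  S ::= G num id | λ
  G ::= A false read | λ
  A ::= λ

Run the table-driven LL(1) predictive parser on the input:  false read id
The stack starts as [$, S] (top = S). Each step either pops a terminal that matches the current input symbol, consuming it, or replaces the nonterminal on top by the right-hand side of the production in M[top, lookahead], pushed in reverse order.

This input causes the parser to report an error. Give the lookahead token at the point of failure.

id

     Stack                  Input            Action
  1  $ S                    false read id $  expand S ::= G num id
  2  $ id num G             false read id $  expand G ::= A false read
  3  $ id num read false A  false read id $  expand A ::= λ
  4  $ id num read false    false read id $  match false
  5  $ id num read          read id $        match read
  6  $ id num               id $             error: top is terminal num but lookahead is id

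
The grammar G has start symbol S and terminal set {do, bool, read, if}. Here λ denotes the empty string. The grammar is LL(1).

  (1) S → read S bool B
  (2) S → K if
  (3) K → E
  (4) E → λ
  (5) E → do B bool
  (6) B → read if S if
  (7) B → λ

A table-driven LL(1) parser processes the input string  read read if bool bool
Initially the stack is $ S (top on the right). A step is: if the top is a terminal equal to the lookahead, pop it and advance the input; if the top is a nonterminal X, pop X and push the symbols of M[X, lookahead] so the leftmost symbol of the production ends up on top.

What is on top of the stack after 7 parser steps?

if

     Stack                   Input                     Action
  1  $ S                     read read if bool bool $  expand S → read S bool B
  2  $ B bool S read         read read if bool bool $  match read
  3  $ B bool S              read if bool bool $       expand S → read S bool B
  4  $ B bool B bool S read  read if bool bool $       match read
  5  $ B bool B bool S       if bool bool $            expand S → K if
  6  $ B bool B bool if K    if bool bool $            expand K → E
  7  $ B bool B bool if E    if bool bool $            expand E → λ
Stack after step 7: $ B bool B bool if (top = if).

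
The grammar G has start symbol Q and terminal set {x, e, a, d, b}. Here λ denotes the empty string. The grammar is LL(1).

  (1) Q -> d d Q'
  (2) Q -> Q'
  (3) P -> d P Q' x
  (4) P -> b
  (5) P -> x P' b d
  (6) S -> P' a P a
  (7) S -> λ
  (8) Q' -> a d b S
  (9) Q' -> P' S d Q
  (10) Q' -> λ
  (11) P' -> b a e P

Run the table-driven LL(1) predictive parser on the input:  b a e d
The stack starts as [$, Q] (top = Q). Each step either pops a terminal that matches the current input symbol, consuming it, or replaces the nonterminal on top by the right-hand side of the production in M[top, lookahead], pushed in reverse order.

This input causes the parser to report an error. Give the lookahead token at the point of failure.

step 1: stack=$ Q  input=b a e d $  — expand Q -> Q'
step 2: stack=$ Q'  input=b a e d $  — expand Q' -> P' S d Q
step 3: stack=$ Q d S P'  input=b a e d $  — expand P' -> b a e P
step 4: stack=$ Q d S P e a b  input=b a e d $  — match b
step 5: stack=$ Q d S P e a  input=a e d $  — match a
step 6: stack=$ Q d S P e  input=e d $  — match e
step 7: stack=$ Q d S P  input=d $  — expand P -> d P Q' x
step 8: stack=$ Q d S x Q' P d  input=d $  — match d
step 9: stack=$ Q d S x Q' P  input=$  — error: M[P, $] is empty

$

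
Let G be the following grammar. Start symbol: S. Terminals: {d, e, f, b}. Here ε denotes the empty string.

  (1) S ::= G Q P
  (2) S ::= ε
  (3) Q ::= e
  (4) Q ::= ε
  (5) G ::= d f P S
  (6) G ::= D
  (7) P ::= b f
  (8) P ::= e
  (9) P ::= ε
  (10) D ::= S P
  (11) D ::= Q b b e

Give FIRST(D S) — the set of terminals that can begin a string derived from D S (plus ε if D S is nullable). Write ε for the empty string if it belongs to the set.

{ε, b, d, e}

FIRST(Q): from Q::=e we get {e}; from Q::=ε we get {ε}. So FIRST(Q) = {ε, e}.
FIRST(P): from P::=b f we get {b}; from P::=e we get {e}; from P::=ε we get {ε}. So FIRST(P) = {ε, b, e}.
FIRST(S): from S::=G Q P we get {ε, b, d, e}; from S::=ε we get {ε}. So FIRST(S) = {ε, b, d, e}.
FIRST(D): from D::=S P we get {ε, b, d, e}; from D::=Q b b e we get {b, e}. So FIRST(D) = {ε, b, d, e}.
FIRST(G): from G::=d f P S we get {d}; from G::=D we get {ε, b, d, e}. So FIRST(G) = {ε, b, d, e}.
FIRST(D S): take FIRST of each symbol in turn, carrying on past any symbol whose FIRST contains ε; result {ε, b, d, e}.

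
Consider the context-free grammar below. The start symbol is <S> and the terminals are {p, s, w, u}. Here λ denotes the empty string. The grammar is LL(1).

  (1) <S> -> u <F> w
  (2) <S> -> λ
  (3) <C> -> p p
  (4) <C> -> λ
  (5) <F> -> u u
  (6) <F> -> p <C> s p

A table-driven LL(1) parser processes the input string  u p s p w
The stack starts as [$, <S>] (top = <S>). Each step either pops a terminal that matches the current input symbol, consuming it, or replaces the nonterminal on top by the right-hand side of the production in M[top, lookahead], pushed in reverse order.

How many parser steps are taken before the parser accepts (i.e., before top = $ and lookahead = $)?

step 1: stack=$ <S>  input=u p s p w $  — expand <S> -> u <F> w
step 2: stack=$ w <F> u  input=u p s p w $  — match u
step 3: stack=$ w <F>  input=p s p w $  — expand <F> -> p <C> s p
step 4: stack=$ w p s <C> p  input=p s p w $  — match p
step 5: stack=$ w p s <C>  input=s p w $  — expand <C> -> λ
step 6: stack=$ w p s  input=s p w $  — match s
step 7: stack=$ w p  input=p w $  — match p
step 8: stack=$ w  input=w $  — match w
Accept reached after 8 steps.

8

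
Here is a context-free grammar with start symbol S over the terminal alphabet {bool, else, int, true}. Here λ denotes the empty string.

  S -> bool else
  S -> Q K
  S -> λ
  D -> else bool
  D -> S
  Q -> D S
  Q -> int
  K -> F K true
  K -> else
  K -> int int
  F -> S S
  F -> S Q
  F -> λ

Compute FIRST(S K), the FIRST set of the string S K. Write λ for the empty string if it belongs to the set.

FIRST(S) = {λ, bool, else, int}  (via Q K)
FIRST(D) = {λ, bool, else, int}  (via S)
FIRST(Q) = {λ, bool, else, int}  (via D S)
FIRST(F) = {λ, bool, else, int}  (via S S, S Q)
FIRST(K) = {bool, else, int}  (via F K true)
FIRST(S K): take FIRST of each symbol in turn, carrying on past any symbol whose FIRST contains λ; result {bool, else, int}.

{bool, else, int}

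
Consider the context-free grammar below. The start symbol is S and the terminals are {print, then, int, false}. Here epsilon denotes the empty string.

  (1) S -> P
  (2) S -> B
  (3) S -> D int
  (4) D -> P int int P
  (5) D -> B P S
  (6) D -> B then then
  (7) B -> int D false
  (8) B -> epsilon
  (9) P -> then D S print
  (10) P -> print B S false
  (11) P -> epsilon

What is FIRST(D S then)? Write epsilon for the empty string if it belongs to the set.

{int, print, then}

FIRST(B) = {epsilon, int}
FIRST(P) = {epsilon, print, then}
FIRST(S) = {epsilon, int, print, then}  (via P, B, D int)
FIRST(D) = {epsilon, int, print, then}  (via P int int P, B P S, B then then)
FIRST(D S then): take FIRST of each symbol in turn, carrying on past any symbol whose FIRST contains epsilon; result {int, print, then}.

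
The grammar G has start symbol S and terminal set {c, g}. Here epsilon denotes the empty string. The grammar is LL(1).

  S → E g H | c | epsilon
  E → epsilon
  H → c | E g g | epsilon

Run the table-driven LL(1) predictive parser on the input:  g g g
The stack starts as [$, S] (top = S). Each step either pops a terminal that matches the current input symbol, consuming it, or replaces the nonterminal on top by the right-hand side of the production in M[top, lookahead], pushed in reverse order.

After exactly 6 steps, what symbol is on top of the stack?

g

     Stack    Input    Action
  1  $ S      g g g $  expand S → E g H
  2  $ H g E  g g g $  expand E → epsilon
  3  $ H g    g g g $  match g
  4  $ H      g g $    expand H → E g g
  5  $ g g E  g g $    expand E → epsilon
  6  $ g g    g g $    match g
Stack after step 6: $ g (top = g).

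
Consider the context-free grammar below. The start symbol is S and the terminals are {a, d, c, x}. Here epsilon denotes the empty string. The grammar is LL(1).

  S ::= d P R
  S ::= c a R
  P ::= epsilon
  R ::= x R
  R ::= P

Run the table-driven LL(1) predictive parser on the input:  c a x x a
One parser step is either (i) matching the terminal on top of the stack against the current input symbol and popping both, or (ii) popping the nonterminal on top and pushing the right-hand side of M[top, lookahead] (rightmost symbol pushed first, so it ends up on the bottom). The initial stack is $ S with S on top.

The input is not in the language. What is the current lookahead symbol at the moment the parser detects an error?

step 1: stack=$ S  input=c a x x a $  — expand S ::= c a R
step 2: stack=$ R a c  input=c a x x a $  — match c
step 3: stack=$ R a  input=a x x a $  — match a
step 4: stack=$ R  input=x x a $  — expand R ::= x R
step 5: stack=$ R x  input=x x a $  — match x
step 6: stack=$ R  input=x a $  — expand R ::= x R
step 7: stack=$ R x  input=x a $  — match x
step 8: stack=$ R  input=a $  — error: M[R, a] is empty

a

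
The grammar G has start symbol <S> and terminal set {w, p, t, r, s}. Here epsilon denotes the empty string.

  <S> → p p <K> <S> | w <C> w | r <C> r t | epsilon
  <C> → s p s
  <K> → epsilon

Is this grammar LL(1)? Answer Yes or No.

Yes

FIRST(<S>) = {epsilon, p, r, w}
FIRST(<C>) = {s}
FIRST(<K>) = {epsilon}
FOLLOW(<S>) = {$}
FOLLOW(<C>) = {r, w}
FOLLOW(<K>) = {$, p, r, w}
Each cell of M receives at most one production.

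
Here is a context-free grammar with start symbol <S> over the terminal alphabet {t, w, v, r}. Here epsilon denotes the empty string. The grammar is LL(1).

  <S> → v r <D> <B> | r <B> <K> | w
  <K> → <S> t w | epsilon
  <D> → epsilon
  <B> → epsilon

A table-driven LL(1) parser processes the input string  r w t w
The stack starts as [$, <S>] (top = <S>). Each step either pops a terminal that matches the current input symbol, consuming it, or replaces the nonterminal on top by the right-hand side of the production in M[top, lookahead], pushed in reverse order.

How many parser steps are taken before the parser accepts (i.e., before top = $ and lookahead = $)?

8

step 1: stack=$ <S>  input=r w t w $  — expand <S> → r <B> <K>
step 2: stack=$ <K> <B> r  input=r w t w $  — match r
step 3: stack=$ <K> <B>  input=w t w $  — expand <B> → epsilon
step 4: stack=$ <K>  input=w t w $  — expand <K> → <S> t w
step 5: stack=$ w t <S>  input=w t w $  — expand <S> → w
step 6: stack=$ w t w  input=w t w $  — match w
step 7: stack=$ w t  input=t w $  — match t
step 8: stack=$ w  input=w $  — match w
Accept reached after 8 steps.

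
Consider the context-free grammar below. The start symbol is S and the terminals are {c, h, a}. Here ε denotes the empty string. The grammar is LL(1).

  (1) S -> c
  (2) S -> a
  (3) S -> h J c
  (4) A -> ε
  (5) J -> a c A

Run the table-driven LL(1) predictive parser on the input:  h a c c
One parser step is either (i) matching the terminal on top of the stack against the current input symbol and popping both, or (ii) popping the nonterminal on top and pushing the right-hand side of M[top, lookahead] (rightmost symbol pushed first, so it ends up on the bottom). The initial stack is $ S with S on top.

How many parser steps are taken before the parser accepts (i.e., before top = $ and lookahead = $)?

step 1: stack=$ S  input=h a c c $  — expand S -> h J c
step 2: stack=$ c J h  input=h a c c $  — match h
step 3: stack=$ c J  input=a c c $  — expand J -> a c A
step 4: stack=$ c A c a  input=a c c $  — match a
step 5: stack=$ c A c  input=c c $  — match c
step 6: stack=$ c A  input=c $  — expand A -> ε
step 7: stack=$ c  input=c $  — match c
Accept reached after 7 steps.

7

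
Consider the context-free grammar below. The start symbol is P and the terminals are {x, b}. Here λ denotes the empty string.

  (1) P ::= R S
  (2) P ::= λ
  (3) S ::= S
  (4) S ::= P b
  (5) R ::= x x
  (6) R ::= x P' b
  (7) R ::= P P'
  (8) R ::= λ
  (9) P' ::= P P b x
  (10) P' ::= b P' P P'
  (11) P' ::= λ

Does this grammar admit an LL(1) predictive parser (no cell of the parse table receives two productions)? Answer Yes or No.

FIRST(P) = {λ, b, x}
FIRST(S) = {b, x}
FIRST(R) = {λ, b, x}
FIRST(P') = {λ, b, x}
FOLLOW(P) = {$, b, x}
FOLLOW(S) = {$, b, x}
FOLLOW(R) = {b, x}
FOLLOW(P') = {b, x}
Cell M[P, b] receives both P ::= R S and P ::= λ — the grammar is not LL(1).

No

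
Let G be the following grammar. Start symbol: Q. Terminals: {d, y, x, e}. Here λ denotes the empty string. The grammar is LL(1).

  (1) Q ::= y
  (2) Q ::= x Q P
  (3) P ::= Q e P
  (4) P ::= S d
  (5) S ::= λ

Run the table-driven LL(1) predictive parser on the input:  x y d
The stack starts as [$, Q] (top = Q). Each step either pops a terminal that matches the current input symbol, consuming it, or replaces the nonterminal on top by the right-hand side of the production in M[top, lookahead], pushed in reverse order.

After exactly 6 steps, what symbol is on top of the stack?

     Stack    Input    Action
  1  $ Q      x y d $  expand Q ::= x Q P
  2  $ P Q x  x y d $  match x
  3  $ P Q    y d $    expand Q ::= y
  4  $ P y    y d $    match y
  5  $ P      d $      expand P ::= S d
  6  $ d S    d $      expand S ::= λ
Stack after step 6: $ d (top = d).

d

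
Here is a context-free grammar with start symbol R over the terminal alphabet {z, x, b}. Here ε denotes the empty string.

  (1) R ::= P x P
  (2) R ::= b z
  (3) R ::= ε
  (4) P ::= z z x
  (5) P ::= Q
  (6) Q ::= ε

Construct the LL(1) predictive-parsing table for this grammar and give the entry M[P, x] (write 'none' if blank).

P ::= Q

FIRST(Q) = {ε}
FIRST(P) = {ε, z}  (via Q)
FIRST(R) = {ε, b, x, z}  (via P x P)
FOLLOW(R) includes $ since R is the start symbol.
FOLLOW(R): R appears on no right-hand side. Thus FOLLOW(R) = {$}.
FOLLOW(P): in R::=P x P (occurrence 1), P is followed by x P with FIRST {x}; in R::=P x P (occurrence 2), the suffix after P is empty, so FOLLOW(P) ⊇ FOLLOW(R) = {$}. Thus FOLLOW(P) = {$, x}.
For P ::= z z x: FIRST(z z x) = {z}, so it goes in M[P, t] for t ∈ {z}.
For P ::= Q: FIRST(Q) = {ε}, so it goes in M[P, t] for t ∈ {}; since ε ∈ FIRST, also for every t ∈ FOLLOW(P) = {$, x}.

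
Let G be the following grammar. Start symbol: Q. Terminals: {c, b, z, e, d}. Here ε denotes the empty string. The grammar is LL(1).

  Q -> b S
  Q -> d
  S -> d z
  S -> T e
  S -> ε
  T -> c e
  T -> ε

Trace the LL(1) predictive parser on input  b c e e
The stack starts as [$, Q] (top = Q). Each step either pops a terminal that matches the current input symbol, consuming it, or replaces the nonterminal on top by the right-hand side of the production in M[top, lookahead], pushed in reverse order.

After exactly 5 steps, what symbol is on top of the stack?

e

     Stack    Input      Action
  1  $ Q      b c e e $  expand Q -> b S
  2  $ S b    b c e e $  match b
  3  $ S      c e e $    expand S -> T e
  4  $ e T    c e e $    expand T -> c e
  5  $ e e c  c e e $    match c
Stack after step 5: $ e e (top = e).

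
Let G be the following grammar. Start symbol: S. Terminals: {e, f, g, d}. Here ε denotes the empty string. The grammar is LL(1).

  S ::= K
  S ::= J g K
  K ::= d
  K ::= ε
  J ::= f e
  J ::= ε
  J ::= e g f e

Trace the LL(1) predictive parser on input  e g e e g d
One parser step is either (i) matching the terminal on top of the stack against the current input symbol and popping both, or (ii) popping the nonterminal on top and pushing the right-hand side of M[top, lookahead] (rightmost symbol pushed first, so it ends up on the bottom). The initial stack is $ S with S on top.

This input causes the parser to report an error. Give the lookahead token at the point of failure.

e

step 1: stack=$ S  input=e g e e g d $  — expand S ::= J g K
step 2: stack=$ K g J  input=e g e e g d $  — expand J ::= e g f e
step 3: stack=$ K g e f g e  input=e g e e g d $  — match e
step 4: stack=$ K g e f g  input=g e e g d $  — match g
step 5: stack=$ K g e f  input=e e g d $  — error: top is terminal f but lookahead is e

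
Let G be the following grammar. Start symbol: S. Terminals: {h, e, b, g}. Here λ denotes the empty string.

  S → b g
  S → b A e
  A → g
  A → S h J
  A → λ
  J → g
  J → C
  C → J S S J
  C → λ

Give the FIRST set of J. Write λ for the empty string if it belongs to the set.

{λ, b, g}

FIRST(S) = {b}
FIRST(A) = {λ, b, g}  (via S h J)
FIRST(J) = {λ, b, g}  (via C)
FIRST(C) = {λ, b, g}  (via J S S J)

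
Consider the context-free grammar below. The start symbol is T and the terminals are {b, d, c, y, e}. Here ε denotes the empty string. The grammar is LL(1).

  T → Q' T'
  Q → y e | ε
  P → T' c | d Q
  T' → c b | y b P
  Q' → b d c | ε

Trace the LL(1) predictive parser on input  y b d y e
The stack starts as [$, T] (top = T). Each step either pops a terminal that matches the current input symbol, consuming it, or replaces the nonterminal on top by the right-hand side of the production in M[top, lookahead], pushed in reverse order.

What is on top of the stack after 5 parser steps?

P

step 1: stack=$ T  input=y b d y e $  — expand T → Q' T'
step 2: stack=$ T' Q'  input=y b d y e $  — expand Q' → ε
step 3: stack=$ T'  input=y b d y e $  — expand T' → y b P
step 4: stack=$ P b y  input=y b d y e $  — match y
step 5: stack=$ P b  input=b d y e $  — match b
Stack after step 5: $ P (top = P).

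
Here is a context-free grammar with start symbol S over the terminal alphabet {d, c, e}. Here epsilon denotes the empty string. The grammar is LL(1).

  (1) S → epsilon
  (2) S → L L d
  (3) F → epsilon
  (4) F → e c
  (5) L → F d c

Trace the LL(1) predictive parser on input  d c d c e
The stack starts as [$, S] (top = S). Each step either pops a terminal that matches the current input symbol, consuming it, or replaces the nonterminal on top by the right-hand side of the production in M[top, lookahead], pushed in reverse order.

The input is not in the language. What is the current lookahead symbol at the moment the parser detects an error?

      Stack        Input        Action
   1  $ S          d c d c e $  expand S → L L d
   2  $ d L L      d c d c e $  expand L → F d c
   3  $ d L c d F  d c d c e $  expand F → epsilon
   4  $ d L c d    d c d c e $  match d
   5  $ d L c      c d c e $    match c
   6  $ d L        d c e $      expand L → F d c
   7  $ d c d F    d c e $      expand F → epsilon
   8  $ d c d      d c e $      match d
   9  $ d c        c e $        match c
  10  $ d          e $          error: top is terminal d but lookahead is e

e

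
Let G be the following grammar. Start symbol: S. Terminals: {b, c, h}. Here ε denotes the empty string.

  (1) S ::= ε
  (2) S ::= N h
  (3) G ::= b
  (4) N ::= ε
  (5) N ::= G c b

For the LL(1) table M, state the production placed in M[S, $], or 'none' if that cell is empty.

S ::= ε

FIRST(G): from G::=b we get {b}. So FIRST(G) = {b}.
FIRST(N): from N::=ε we get {ε}; from N::=G c b we get {b}. So FIRST(N) = {ε, b}.
FIRST(S): from S::=ε we get {ε}; from S::=N h we get {b, h}. So FIRST(S) = {ε, b, h}.
FOLLOW(S) includes $ since S is the start symbol.
FOLLOW(S): S appears on no right-hand side. Thus FOLLOW(S) = {$}.
For S ::= ε: FIRST(ε) = {ε}, so it goes in M[S, t] for t ∈ {}; since ε ∈ FIRST, also for every t ∈ FOLLOW(S) = {$}.
For S ::= N h: FIRST(N h) = {b, h}, so it goes in M[S, t] for t ∈ {b, h}.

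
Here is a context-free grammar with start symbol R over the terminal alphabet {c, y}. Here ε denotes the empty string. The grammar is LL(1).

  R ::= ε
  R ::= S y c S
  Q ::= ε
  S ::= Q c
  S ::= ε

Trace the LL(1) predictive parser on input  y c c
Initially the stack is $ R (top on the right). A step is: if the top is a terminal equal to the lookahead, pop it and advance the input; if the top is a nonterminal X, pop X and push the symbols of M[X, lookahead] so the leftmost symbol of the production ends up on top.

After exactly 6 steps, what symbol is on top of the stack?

step 1: stack=$ R  input=y c c $  — expand R ::= S y c S
step 2: stack=$ S c y S  input=y c c $  — expand S ::= ε
step 3: stack=$ S c y  input=y c c $  — match y
step 4: stack=$ S c  input=c c $  — match c
step 5: stack=$ S  input=c $  — expand S ::= Q c
step 6: stack=$ c Q  input=c $  — expand Q ::= ε
Stack after step 6: $ c (top = c).

c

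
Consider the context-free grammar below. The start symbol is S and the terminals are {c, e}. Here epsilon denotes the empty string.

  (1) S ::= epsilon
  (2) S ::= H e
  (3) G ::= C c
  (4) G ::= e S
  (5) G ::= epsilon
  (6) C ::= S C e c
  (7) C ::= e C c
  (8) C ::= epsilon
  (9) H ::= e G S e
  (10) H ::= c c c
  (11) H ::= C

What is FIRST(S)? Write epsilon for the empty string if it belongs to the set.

FIRST(S): from S::=epsilon we get {epsilon}; from S::=H e we get {c, e}. So FIRST(S) = {epsilon, c, e}.
FIRST(C): from C::=S C e c we get {c, e}; from C::=e C c we get {e}; from C::=epsilon we get {epsilon}. So FIRST(C) = {epsilon, c, e}.
FIRST(G): from G::=C c we get {c, e}; from G::=e S we get {e}; from G::=epsilon we get {epsilon}. So FIRST(G) = {epsilon, c, e}.
FIRST(H): from H::=e G S e we get {e}; from H::=c c c we get {c}; from H::=C we get {epsilon, c, e}. So FIRST(H) = {epsilon, c, e}.

{epsilon, c, e}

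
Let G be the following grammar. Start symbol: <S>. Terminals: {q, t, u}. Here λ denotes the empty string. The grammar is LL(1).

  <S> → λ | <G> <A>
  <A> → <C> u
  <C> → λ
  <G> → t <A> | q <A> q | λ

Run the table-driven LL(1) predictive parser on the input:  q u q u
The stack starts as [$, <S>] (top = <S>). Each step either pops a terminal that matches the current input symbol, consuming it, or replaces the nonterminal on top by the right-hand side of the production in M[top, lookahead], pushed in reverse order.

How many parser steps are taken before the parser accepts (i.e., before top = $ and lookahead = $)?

step 1: stack=$ <S>  input=q u q u $  — expand <S> → <G> <A>
step 2: stack=$ <A> <G>  input=q u q u $  — expand <G> → q <A> q
step 3: stack=$ <A> q <A> q  input=q u q u $  — match q
step 4: stack=$ <A> q <A>  input=u q u $  — expand <A> → <C> u
step 5: stack=$ <A> q u <C>  input=u q u $  — expand <C> → λ
step 6: stack=$ <A> q u  input=u q u $  — match u
step 7: stack=$ <A> q  input=q u $  — match q
step 8: stack=$ <A>  input=u $  — expand <A> → <C> u
step 9: stack=$ u <C>  input=u $  — expand <C> → λ
step 10: stack=$ u  input=u $  — match u
Accept reached after 10 steps.

10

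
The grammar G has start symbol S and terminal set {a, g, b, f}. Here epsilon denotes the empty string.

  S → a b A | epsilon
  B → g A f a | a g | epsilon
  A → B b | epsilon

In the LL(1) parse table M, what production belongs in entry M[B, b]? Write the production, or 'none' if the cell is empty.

FIRST(S): from S→a b A we get {a}; from S→epsilon we get {epsilon}. So FIRST(S) = {epsilon, a}.
FIRST(B): from B→g A f a we get {g}; from B→a g we get {a}; from B→epsilon we get {epsilon}. So FIRST(B) = {epsilon, a, g}.
FIRST(A): from A→B b we get {a, b, g}; from A→epsilon we get {epsilon}. So FIRST(A) = {epsilon, a, b, g}.
FOLLOW(S) includes $ since S is the start symbol.
FOLLOW(B): in A→B b, B is followed by b with FIRST {b}. Thus FOLLOW(B) = {b}.
For B → g A f a: FIRST(g A f a) = {g}, so it goes in M[B, t] for t ∈ {g}.
For B → a g: FIRST(a g) = {a}, so it goes in M[B, t] for t ∈ {a}.
For B → epsilon: FIRST(epsilon) = {epsilon}, so it goes in M[B, t] for t ∈ {}; since epsilon ∈ FIRST, also for every t ∈ FOLLOW(B) = {b}.

B → epsilon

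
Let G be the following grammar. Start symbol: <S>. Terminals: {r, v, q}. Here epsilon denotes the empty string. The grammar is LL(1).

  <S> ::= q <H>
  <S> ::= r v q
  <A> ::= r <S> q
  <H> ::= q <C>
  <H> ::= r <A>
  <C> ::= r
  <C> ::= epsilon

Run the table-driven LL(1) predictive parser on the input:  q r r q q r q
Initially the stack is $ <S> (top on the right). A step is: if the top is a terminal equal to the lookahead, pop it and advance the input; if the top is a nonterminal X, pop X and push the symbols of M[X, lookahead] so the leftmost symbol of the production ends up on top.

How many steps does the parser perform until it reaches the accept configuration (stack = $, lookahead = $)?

      Stack      Input            Action
   1  $ <S>      q r r q q r q $  expand <S> ::= q <H>
   2  $ <H> q    q r r q q r q $  match q
   3  $ <H>      r r q q r q $    expand <H> ::= r <A>
   4  $ <A> r    r r q q r q $    match r
   5  $ <A>      r q q r q $      expand <A> ::= r <S> q
   6  $ q <S> r  r q q r q $      match r
   7  $ q <S>    q q r q $        expand <S> ::= q <H>
   8  $ q <H> q  q q r q $        match q
   9  $ q <H>    q r q $          expand <H> ::= q <C>
  10  $ q <C> q  q r q $          match q
  11  $ q <C>    r q $            expand <C> ::= r
  12  $ q r      r q $            match r
  13  $ q        q $              match q
Accept reached after 13 steps.

13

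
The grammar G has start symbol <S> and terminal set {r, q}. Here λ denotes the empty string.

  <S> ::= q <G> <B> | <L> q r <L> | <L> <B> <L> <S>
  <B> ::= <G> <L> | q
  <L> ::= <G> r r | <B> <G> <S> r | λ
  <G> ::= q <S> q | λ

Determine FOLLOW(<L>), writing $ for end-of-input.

{$, q, r}

FIRST(<G>) = {λ, q}
FIRST(<S>) = {q, r}  (via <L> q r <L>, <L> <B> <L> <S>)
FIRST(<B>) = {λ, q, r}  (via <G> <L>)
FIRST(<L>) = {λ, q, r}  (via <G> r r, <B> <G> <S> r)
FOLLOW(<S>) includes $ since <S> is the start symbol.
FOLLOW(<S>): in <S>::=<L> <B> <L> <S>, the suffix after <S> is empty (adds nothing new); in <L>::=<B> <G> <S> r, <S> is followed by r with FIRST {r}; in <G>::=q <S> q, <S> is followed by q with FIRST {q}. Thus FOLLOW(<S>) = {$, q, r}.
FOLLOW(<B>): in <S>::=q <G> <B>, the suffix after <B> is empty, so FOLLOW(<B>) ⊇ FOLLOW(<S>) = {$, q, r}; in <S>::=<L> <B> <L> <S>, <B> is followed by <L> <S> with FIRST {q, r}; in <L>::=<B> <G> <S> r, <B> is followed by <G> <S> r with FIRST {q, r}. Thus FOLLOW(<B>) = {$, q, r}.
FOLLOW(<L>): in <S>::=<L> q r <L> (occurrence 1), <L> is followed by q r <L> with FIRST {q}; in <S>::=<L> q r <L> (occurrence 2), the suffix after <L> is empty, so FOLLOW(<L>) ⊇ FOLLOW(<S>) = {$, q, r}; in <S>::=<L> <B> <L> <S> (occurrence 1), <L> is followed by <B> <L> <S> with FIRST {q, r}; in <S>::=<L> <B> <L> <S> (occurrence 2), <L> is followed by <S> with FIRST {q, r}; in <B>::=<G> <L>, the suffix after <L> is empty, so FOLLOW(<L>) ⊇ FOLLOW(<B>) = {$, q, r}. Thus FOLLOW(<L>) = {$, q, r}.
FOLLOW(<G>): in <S>::=q <G> <B>, <G> is followed by <B> with FIRST {λ, q, r}; in <S>::=q <G> <B>, the suffix after <G> is nullable, so FOLLOW(<G>) ⊇ FOLLOW(<S>) = {$, q, r}; in <B>::=<G> <L>, <G> is followed by <L> with FIRST {λ, q, r}; in <B>::=<G> <L>, the suffix after <G> is nullable, so FOLLOW(<G>) ⊇ FOLLOW(<B>) = {$, q, r}; in <L>::=<G> r r, <G> is followed by r r with FIRST {r}; in <L>::=<B> <G> <S> r, <G> is followed by <S> r with FIRST {q, r}. Thus FOLLOW(<G>) = {$, q, r}.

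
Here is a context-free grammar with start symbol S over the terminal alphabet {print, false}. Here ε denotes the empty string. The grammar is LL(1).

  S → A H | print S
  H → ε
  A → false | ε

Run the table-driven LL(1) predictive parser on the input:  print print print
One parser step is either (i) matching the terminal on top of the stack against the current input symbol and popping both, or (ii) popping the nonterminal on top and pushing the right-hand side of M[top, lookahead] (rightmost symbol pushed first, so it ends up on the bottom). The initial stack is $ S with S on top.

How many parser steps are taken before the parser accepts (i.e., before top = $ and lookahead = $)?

     Stack      Input                Action
  1  $ S        print print print $  expand S → print S
  2  $ S print  print print print $  match print
  3  $ S        print print $        expand S → print S
  4  $ S print  print print $        match print
  5  $ S        print $              expand S → print S
  6  $ S print  print $              match print
  7  $ S        $                    expand S → A H
  8  $ H A      $                    expand A → ε
  9  $ H        $                    expand H → ε
Accept reached after 9 steps.

9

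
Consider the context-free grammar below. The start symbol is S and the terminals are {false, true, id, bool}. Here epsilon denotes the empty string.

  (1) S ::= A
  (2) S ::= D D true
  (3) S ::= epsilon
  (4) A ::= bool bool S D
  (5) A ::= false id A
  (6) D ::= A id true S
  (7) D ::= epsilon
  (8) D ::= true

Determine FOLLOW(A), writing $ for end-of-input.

{$, bool, false, id, true}

FIRST(A): from A::=bool bool S D we get {bool}; from A::=false id A we get {false}. So FIRST(A) = {bool, false}.
FIRST(D): from D::=A id true S we get {bool, false}; from D::=epsilon we get {epsilon}; from D::=true we get {true}. So FIRST(D) = {epsilon, bool, false, true}.
FIRST(S): from S::=A we get {bool, false}; from S::=D D true we get {bool, false, true}; from S::=epsilon we get {epsilon}. So FIRST(S) = {epsilon, bool, false, true}.
FOLLOW(S) includes $ since S is the start symbol.
FOLLOW(S): in A::=bool bool S D, S is followed by D with FIRST {epsilon, bool, false, true}; in A::=bool bool S D, the suffix after S is nullable, so FOLLOW(S) ⊇ FOLLOW(A) = {$, bool, false, id, true}; in D::=A id true S, the suffix after S is empty, so FOLLOW(S) ⊇ FOLLOW(D) = {$, bool, false, id, true}. Thus FOLLOW(S) = {$, bool, false, id, true}.
FOLLOW(A): in S::=A, the suffix after A is empty, so FOLLOW(A) ⊇ FOLLOW(S) = {$, bool, false, id, true}; in A::=false id A, the suffix after A is empty (adds nothing new); in D::=A id true S, A is followed by id true S with FIRST {id}. Thus FOLLOW(A) = {$, bool, false, id, true}.
FOLLOW(D): in S::=D D true (occurrence 1), D is followed by D true with FIRST {bool, false, true}; in S::=D D true (occurrence 2), D is followed by true with FIRST {true}; in A::=bool bool S D, the suffix after D is empty, so FOLLOW(D) ⊇ FOLLOW(A) = {$, bool, false, id, true}. Thus FOLLOW(D) = {$, bool, false, id, true}.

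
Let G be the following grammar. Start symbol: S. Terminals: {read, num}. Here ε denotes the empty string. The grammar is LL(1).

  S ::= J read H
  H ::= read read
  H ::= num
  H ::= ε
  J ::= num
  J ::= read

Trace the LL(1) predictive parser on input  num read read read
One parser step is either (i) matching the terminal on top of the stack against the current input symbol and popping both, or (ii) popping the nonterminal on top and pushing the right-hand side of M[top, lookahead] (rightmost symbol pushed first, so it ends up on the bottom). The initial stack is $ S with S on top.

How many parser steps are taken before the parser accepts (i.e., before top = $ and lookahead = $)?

step 1: stack=$ S  input=num read read read $  — expand S ::= J read H
step 2: stack=$ H read J  input=num read read read $  — expand J ::= num
step 3: stack=$ H read num  input=num read read read $  — match num
step 4: stack=$ H read  input=read read read $  — match read
step 5: stack=$ H  input=read read $  — expand H ::= read read
step 6: stack=$ read read  input=read read $  — match read
step 7: stack=$ read  input=read $  — match read
Accept reached after 7 steps.

7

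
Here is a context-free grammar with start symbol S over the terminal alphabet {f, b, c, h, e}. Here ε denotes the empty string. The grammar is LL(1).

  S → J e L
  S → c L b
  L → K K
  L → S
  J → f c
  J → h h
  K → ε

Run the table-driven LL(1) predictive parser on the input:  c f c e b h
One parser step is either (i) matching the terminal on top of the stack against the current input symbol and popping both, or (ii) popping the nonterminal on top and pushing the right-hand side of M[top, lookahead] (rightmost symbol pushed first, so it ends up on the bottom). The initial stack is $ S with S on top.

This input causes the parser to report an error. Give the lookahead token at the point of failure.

step 1: stack=$ S  input=c f c e b h $  — expand S → c L b
step 2: stack=$ b L c  input=c f c e b h $  — match c
step 3: stack=$ b L  input=f c e b h $  — expand L → S
step 4: stack=$ b S  input=f c e b h $  — expand S → J e L
step 5: stack=$ b L e J  input=f c e b h $  — expand J → f c
step 6: stack=$ b L e c f  input=f c e b h $  — match f
step 7: stack=$ b L e c  input=c e b h $  — match c
step 8: stack=$ b L e  input=e b h $  — match e
step 9: stack=$ b L  input=b h $  — expand L → K K
step 10: stack=$ b K K  input=b h $  — expand K → ε
step 11: stack=$ b K  input=b h $  — expand K → ε
step 12: stack=$ b  input=b h $  — match b
step 13: stack=$  input=h $  — error: stack empty but input remains

h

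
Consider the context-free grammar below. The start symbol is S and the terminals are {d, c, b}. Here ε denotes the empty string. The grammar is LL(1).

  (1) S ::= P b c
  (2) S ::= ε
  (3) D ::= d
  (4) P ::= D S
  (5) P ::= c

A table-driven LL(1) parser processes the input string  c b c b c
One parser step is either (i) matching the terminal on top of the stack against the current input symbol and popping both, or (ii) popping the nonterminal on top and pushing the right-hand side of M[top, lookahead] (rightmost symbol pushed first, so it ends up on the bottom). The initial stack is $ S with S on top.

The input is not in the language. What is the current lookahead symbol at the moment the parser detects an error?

b

step 1: stack=$ S  input=c b c b c $  — expand S ::= P b c
step 2: stack=$ c b P  input=c b c b c $  — expand P ::= c
step 3: stack=$ c b c  input=c b c b c $  — match c
step 4: stack=$ c b  input=b c b c $  — match b
step 5: stack=$ c  input=c b c $  — match c
step 6: stack=$  input=b c $  — error: stack empty but input remains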